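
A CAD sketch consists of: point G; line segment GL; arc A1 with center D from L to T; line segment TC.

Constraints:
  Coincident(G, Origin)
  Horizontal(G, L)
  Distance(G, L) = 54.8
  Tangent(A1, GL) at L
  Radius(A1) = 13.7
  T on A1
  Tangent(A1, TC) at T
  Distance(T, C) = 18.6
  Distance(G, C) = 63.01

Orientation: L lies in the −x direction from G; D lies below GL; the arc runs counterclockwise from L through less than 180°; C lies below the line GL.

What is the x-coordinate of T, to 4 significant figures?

-64.49

G is at the origin; G and L share the same y with |GL| = 54.8 and L on the −x side, so L = (-54.80, 0.000). Since A1 is tangent to GL there, DL ⟂ GL, so D = L + (0, -13.7) = (-54.80, -13.70). Since DT ⟂ TC (tangency), |DC| = √(13.7² + 18.6²) = 23.10 regardless of where T sits on A1. So C lies on both circle(G, 63.01) and circle(D, 23.10); the below-GL intersection is C = (-51.33, -36.54). T is the foot of the tangent from C: T = (-64.49, -23.39).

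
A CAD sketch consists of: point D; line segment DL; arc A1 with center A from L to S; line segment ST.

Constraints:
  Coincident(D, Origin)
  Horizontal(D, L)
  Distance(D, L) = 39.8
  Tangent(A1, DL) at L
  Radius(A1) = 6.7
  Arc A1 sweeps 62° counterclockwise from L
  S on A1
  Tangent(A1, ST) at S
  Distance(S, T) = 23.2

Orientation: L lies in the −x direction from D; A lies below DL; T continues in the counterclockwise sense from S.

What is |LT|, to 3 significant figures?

29.3

D is at the origin; D and L share the same y with |DL| = 39.8 and L on the −x side, so L = (-39.8, 0.00). Tangency of A1 to DL means the radius AL is perpendicular to DL, so A = L + (0, -6.7) = (-39.8, -6.70). On A1, L sits at bearing 90° from A; a 62° counterclockwise sweep puts S at bearing 152°, so S = A + 6.7·(cos 152°, sin 152°) = (-45.7, -3.55). Tangency of A1 to ST means the radius AS is perpendicular to ST, so ST runs along (−sin 152°, cos 152°); with |ST| = 23.2, T = (-56.6, -24.0). Then |LT| = |T − L| = 29.3.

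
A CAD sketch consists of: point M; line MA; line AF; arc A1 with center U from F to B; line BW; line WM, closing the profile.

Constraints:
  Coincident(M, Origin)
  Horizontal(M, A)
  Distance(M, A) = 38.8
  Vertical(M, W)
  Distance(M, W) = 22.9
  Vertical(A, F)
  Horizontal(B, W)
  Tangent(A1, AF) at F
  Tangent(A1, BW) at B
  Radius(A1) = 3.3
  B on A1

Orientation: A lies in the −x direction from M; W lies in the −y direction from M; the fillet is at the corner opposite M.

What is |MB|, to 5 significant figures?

42.245

M is at the origin; M and A share the same y with |MA| = 38.8 and A on the −x side, so A = (-38.800, 0.0000). M and W share the same x with |MW| = 22.9 and W on the −y side, so W = (0.0000, -22.900). The virtual corner opposite M is at (-38.800, -22.900). A1 meets AF tangentially, so UF is at right angles to AF and the tangent condition forces UB to be normal to BW, with radius 3.3, so the center U sits 3.3 in from both sides at U = (-35.500, -19.600). That places the tangent points at F = (-38.800, -19.600) on AF and B = (-35.500, -22.900) on BW. Then |MB| = |B − M| = 42.245.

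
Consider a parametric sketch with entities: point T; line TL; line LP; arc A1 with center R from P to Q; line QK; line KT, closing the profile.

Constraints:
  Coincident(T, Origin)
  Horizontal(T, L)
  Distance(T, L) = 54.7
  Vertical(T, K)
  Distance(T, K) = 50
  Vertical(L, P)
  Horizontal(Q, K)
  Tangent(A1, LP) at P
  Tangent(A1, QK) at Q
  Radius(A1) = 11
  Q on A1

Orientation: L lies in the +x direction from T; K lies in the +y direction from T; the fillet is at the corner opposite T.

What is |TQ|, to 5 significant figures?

66.405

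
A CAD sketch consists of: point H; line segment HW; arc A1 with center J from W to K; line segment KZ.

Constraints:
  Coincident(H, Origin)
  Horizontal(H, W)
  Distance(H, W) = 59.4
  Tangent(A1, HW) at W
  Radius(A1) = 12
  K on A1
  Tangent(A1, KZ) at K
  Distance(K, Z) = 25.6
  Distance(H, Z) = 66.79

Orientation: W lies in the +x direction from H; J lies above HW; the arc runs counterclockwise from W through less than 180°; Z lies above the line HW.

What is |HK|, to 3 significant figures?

71.6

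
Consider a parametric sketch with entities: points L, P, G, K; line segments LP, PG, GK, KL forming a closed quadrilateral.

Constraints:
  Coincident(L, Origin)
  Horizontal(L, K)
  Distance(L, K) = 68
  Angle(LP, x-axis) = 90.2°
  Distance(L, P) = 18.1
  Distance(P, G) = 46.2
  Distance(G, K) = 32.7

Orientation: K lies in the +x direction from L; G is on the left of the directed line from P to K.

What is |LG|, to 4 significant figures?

51.66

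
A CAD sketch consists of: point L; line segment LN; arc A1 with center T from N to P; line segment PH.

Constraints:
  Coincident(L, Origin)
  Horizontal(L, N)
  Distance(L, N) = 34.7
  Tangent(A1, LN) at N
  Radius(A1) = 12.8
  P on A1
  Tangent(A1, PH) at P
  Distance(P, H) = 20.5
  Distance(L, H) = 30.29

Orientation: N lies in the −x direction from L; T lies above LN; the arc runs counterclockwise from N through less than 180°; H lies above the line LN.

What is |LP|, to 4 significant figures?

24.22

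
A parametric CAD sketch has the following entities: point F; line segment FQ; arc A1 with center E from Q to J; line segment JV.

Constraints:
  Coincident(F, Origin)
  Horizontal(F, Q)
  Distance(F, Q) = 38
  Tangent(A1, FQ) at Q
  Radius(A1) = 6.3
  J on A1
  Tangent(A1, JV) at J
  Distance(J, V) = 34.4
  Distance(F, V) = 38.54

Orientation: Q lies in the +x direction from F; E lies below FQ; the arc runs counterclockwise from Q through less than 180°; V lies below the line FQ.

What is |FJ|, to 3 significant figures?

32.5

Checks: |EJ| = 6.300 ✓; ∠(EJ, JV) = 90.00° ✓; |JV| = 34.40 ✓; |FV| = 38.54 ✓.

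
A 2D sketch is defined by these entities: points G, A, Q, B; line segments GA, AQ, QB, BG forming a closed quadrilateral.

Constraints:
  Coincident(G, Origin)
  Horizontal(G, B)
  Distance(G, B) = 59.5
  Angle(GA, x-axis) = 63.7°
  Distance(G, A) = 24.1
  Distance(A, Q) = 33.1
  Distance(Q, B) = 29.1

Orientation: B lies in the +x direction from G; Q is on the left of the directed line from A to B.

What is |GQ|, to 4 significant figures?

50.02

G is at the origin; G and B share the same y with |GB| = 59.5 and B in +x, so B = (59.5, 0). GA runs at 63.7° with |GA| = 24.1, so A = (10.68, 21.61). Q is determined by |AQ| = 33.1 and |QB| = 29.1 together: it lies at the intersection of circle(A, 33.1) and circle(B, 29.1). With |AB| = 53.39, the foot of the radical line on AB is 29.02 from A and the perpendicular offset is √(33.1² − 29.02²) = 15.91. Taking the left-of-AB solution: Q = (43.66, 24.41).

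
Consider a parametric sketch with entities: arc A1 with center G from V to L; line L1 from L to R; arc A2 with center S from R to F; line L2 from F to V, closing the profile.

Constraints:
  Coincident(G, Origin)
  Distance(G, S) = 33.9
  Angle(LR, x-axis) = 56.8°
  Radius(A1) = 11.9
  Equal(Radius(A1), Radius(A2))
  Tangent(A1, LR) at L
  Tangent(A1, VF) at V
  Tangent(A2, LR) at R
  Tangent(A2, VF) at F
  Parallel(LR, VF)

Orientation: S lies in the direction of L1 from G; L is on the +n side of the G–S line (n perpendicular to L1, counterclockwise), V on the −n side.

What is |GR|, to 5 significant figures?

35.928

The slot axis is L1's direction at 56.8°, so u = (cos 56.8°, sin 56.8°) = (0.54756, 0.83676) and n = (−sin 56.8°, cos 56.8°) = (-0.83676, 0.54756). G is at the origin and S lies 33.9 along u from G, so S = 33.9·u = (18.562, 28.366). Tangency of A1 to both parallel lines with radius 11.9 puts L and V at G ± 11.9·n: L = (-9.9575, 6.5160), V = (9.9575, -6.5160). Equal radii place R and F the same way about S: R = S + 11.9·n = (8.6049, 34.882), F = S − 11.9·n = (28.520, 21.850). Then |GR| = |R − G| = 35.928.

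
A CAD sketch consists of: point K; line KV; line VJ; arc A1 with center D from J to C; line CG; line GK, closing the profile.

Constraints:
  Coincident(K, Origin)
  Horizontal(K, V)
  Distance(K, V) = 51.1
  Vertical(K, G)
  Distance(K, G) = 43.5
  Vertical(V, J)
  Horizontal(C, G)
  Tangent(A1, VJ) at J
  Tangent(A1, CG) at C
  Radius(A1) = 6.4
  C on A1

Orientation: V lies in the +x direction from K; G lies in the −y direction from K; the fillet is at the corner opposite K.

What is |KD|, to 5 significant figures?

58.090

K is at the origin; K and V share the same y with |KV| = 51.1 and V on the +x side, so V = (51.100, 0.0000). KG is vertical with |KG| = 43.5 and G on the −y side, so G = (0.0000, -43.500). The virtual corner opposite K is at (51.100, -43.500). A1 meets VJ tangentially, so DJ is at right angles to VJ and tangency of A1 to CG means the radius DC is perpendicular to CG, with radius 6.4, so the center D sits 6.4 in from both sides at D = (44.700, -37.100). Then |KD| = |D − K| = 58.090.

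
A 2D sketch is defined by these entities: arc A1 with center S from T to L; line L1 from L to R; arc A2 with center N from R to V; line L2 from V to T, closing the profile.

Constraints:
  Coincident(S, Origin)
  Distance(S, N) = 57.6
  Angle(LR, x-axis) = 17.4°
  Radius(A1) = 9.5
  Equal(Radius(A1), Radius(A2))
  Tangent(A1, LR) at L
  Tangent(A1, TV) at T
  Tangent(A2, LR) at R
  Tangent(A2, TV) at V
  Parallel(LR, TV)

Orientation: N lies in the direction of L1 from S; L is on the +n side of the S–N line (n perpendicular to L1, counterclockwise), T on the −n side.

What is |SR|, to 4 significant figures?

58.38

The slot axis is L1's direction at 17.4°, so u = (cos 17.4°, sin 17.4°) = (0.9542, 0.2990) and n = (−sin 17.4°, cos 17.4°) = (-0.2990, 0.9542). S is at the origin and N lies 57.6 along u from S, so N = 57.6·u = (54.96, 17.22). Tangency of A1 to both parallel lines with radius 9.5 puts L and T at S ± 9.5·n: L = (-2.841, 9.065), T = (2.841, -9.065). Equal radii place R and V the same way about N: R = N + 9.5·n = (52.12, 26.29), V = N − 9.5·n = (57.81, 8.159). Then |SR| = |R − S| = 58.38.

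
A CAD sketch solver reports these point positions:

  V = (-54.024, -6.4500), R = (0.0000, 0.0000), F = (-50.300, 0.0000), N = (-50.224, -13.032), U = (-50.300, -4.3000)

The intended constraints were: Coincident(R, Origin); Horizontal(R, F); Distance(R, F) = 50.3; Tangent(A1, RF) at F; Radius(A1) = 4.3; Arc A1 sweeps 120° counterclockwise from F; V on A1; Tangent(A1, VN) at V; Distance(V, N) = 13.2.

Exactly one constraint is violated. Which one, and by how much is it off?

Distance(V, N) = 13.2 — off by 5.60.

R = (0.00, 0.00) ✓; R.y = 0.00, F.y = 0.00 ✓; |RF| = 50.30 ✓; ∠(UF, FR) = 90.00° ✓; |UF| = 4.300 ✓; bearing(U→V) − bearing(U→F) = 120.0° ✓; |UV| = 4.300 ✓; ∠(UV, VN) = 90.00° ✓; |VN| = 7.600 ✗.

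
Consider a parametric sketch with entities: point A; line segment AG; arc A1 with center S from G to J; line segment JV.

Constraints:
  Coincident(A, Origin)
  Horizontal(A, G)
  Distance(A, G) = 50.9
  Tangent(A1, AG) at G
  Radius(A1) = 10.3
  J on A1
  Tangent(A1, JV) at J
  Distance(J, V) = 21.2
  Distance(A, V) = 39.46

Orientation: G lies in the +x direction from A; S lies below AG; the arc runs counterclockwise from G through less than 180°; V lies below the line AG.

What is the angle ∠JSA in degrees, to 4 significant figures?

17.92°

A is at the origin; AG is horizontal with |AG| = 50.9 and G on the +x side, so G = (50.90, 0.000). Tangency of A1 to AG means the radius SG is perpendicular to AG, so S = G + (0, -10.3) = (50.90, -10.30). Since SJ ⟂ JV (tangency), |SV| = √(10.3² + 21.2²) = 23.57 regardless of where J sits on A1. So V lies on both circle(A, 39.46) and circle(S, 23.57); the below-AG intersection is V = (31.53, -23.73). J is the foot of the tangent from V: J = (41.92, -5.250).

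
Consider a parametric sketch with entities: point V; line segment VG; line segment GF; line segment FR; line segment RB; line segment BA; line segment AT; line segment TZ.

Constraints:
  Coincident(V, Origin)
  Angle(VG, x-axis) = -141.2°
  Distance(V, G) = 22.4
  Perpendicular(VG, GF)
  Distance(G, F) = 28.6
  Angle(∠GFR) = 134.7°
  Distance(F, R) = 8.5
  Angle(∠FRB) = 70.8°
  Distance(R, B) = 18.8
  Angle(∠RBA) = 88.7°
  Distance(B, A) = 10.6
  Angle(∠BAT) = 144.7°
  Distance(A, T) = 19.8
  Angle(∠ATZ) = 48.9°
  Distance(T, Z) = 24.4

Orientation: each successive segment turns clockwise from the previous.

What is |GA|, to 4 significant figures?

14.00

V is at the origin; VG runs at -141.2° with length 22.4, so G = (-17.46, -14.04). VG ⟂ GF, so GF runs at 128.8°; with |GF| = 28.6, F = (-35.38, 8.253). ∠GFR = 134.7° gives FR at 83.50° from the x-axis; with |FR| = 8.5, R = (-34.42, 16.70). ∠FRB = 70.8° gives RB at -25.70° from the x-axis; with |RB| = 18.8, B = (-17.48, 8.546). ∠RBA = 88.7° gives BA at -117.0° from the x-axis; with |BA| = 10.6, A = (-22.29, -0.8990). Then |GA| = |A − G| = 14.00.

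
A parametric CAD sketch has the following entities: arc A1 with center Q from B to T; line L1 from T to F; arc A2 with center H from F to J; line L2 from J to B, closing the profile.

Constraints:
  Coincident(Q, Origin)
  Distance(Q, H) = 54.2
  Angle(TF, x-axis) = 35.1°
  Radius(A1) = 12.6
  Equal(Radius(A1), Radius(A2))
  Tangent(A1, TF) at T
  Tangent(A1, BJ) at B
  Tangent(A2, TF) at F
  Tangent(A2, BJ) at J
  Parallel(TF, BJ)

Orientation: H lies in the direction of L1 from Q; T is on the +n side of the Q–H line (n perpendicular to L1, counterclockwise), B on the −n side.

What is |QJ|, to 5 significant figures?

55.645

The slot axis is L1's direction at 35.1°, so u = (cos 35.1°, sin 35.1°) = (0.81815, 0.57501) and n = (−sin 35.1°, cos 35.1°) = (-0.57501, 0.81815). Q is at the origin and H lies 54.2 along u from Q, so H = 54.2·u = (44.344, 31.165). Tangency of A1 to both parallel lines with radius 12.6 puts T and B at Q ± 12.6·n: T = (-7.2451, 10.309), B = (7.2451, -10.309). Equal radii place F and J the same way about H: F = H + 12.6·n = (37.099, 41.474), J = H − 12.6·n = (51.589, 20.857). Then |QJ| = |J − Q| = 55.645.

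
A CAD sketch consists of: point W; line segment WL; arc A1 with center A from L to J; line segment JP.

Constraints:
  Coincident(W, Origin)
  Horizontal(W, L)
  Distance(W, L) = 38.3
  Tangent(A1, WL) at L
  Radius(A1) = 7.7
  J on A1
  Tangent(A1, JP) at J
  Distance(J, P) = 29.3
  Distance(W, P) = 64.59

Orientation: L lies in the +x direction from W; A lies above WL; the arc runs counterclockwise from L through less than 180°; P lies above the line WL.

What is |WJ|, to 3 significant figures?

45.8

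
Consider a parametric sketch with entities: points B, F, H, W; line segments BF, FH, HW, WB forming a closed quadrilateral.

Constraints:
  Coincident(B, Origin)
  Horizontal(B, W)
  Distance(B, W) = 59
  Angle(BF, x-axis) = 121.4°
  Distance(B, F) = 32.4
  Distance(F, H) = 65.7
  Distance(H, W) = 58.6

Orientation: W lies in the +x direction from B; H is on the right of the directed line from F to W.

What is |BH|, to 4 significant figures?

33.80

B is at the origin; BW is horizontal with |BW| = 59.0 and W in +x, so W = (59.0, 0). BF runs at 121.4° with |BF| = 32.4, so F = (-16.88, 27.66). H is determined by |FH| = 65.7 and |HW| = 58.6 together: it lies at the intersection of circle(F, 65.7) and circle(W, 58.6). With |FW| = 80.76, the foot of the radical line on FW is 45.85 from F and the perpendicular offset is √(65.7² − 45.85²) = 47.06. Taking the right-of-FW solution: H = (10.08, -32.26).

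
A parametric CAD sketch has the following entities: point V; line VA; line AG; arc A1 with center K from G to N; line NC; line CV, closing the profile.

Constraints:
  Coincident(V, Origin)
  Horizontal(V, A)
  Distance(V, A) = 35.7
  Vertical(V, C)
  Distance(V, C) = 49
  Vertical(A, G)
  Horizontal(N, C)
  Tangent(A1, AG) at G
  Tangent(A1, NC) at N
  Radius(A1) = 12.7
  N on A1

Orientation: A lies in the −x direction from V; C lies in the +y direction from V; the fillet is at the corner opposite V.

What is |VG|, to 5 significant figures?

50.913

The virtual corner opposite V is at (-35.700, 49.000). The tangent condition forces KG to be normal to AG and A1 meets NC tangentially, so KN is at right angles to NC, with radius 12.7, so the center K sits 12.7 in from both sides at K = (-23.000, 36.300). That places the tangent points at G = (-35.700, 36.300) on AG and N = (-23.000, 49.000) on NC. Then |VG| = |G − V| = 50.913.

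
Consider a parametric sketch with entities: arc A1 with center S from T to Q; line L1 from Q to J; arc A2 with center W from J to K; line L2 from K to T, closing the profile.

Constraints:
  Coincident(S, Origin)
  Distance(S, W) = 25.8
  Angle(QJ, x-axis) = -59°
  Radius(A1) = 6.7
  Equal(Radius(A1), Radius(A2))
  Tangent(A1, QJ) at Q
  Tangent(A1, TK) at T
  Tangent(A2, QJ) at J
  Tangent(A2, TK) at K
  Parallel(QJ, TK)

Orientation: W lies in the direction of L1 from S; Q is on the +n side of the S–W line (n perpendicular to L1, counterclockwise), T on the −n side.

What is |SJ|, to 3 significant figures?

26.7

The slot axis is L1's direction at -59.0°, so u = (cos -59.0°, sin -59.0°) = (0.515, -0.857) and n = (−sin -59.0°, cos -59.0°) = (0.857, 0.515). S is at the origin and W lies 25.8 along u from S, so W = 25.8·u = (13.3, -22.1). Tangency of A1 to both parallel lines with radius 6.7 puts Q and T at S ± 6.7·n: Q = (5.74, 3.45), T = (-5.74, -3.45). Equal radii place J and K the same way about W: J = W + 6.7·n = (19.0, -18.7), K = W − 6.7·n = (7.54, -25.6). Then |SJ| = |J − S| = 26.7.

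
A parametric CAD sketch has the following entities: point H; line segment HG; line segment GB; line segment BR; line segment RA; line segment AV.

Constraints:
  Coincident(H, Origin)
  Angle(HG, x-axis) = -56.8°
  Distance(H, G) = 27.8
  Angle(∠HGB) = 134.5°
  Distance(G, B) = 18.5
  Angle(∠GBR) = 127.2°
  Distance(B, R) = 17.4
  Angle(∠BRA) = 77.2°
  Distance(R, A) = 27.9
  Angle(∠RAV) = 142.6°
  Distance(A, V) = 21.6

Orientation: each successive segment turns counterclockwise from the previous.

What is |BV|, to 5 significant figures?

41.384

H is at the origin; HG runs at -56.8° with length 27.8, so G = (15.222, -23.262). ∠HGB = 134.5° gives GB at -11.300° from the x-axis; with |GB| = 18.5, B = (33.364, -26.887). ∠GBR = 127.2° gives BR at 41.500° from the x-axis; with |BR| = 17.4, R = (46.395, -15.357). ∠BRA = 77.2° gives RA at 144.30° from the x-axis; with |RA| = 27.9, A = (23.738, 0.92334). ∠RAV = 142.6° gives AV at -178.30° from the x-axis; with |AV| = 21.6, V = (2.1478, 0.28255). Then |BV| = |V − B| = 41.384.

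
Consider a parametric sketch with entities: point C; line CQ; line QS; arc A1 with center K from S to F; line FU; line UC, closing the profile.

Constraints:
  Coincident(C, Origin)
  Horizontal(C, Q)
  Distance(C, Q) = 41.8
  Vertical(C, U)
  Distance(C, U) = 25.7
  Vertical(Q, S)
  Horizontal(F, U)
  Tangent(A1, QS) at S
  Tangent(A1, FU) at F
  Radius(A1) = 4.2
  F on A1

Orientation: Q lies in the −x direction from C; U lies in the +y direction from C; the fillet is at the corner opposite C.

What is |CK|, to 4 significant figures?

43.31

C is at the origin; C and Q share the same y with |CQ| = 41.8 and Q on the −x side, so Q = (-41.80, 0.000). CU is vertical with |CU| = 25.7 and U on the +y side, so U = (0.000, 25.70). The virtual corner opposite C is at (-41.80, 25.70). Tangency of A1 to QS means the radius KS is perpendicular to QS and A1 meets FU tangentially, so KF is at right angles to FU, with radius 4.2, so the center K sits 4.2 in from both sides at K = (-37.60, 21.50). Then |CK| = |K − C| = 43.31.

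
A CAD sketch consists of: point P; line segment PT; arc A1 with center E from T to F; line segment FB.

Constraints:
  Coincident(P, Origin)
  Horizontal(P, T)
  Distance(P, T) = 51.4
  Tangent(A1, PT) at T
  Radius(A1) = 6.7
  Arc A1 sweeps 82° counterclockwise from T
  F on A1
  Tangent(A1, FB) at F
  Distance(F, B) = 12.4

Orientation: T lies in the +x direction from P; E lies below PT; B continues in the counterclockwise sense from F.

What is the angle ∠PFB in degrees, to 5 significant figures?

89.342°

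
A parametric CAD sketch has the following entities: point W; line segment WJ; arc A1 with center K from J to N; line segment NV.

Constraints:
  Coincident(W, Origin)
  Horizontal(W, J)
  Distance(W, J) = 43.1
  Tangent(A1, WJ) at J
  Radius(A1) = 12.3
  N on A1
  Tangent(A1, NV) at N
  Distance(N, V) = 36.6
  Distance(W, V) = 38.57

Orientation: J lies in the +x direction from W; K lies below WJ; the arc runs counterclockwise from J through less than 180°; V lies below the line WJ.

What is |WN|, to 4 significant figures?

33.25

Checks: |KN| = 12.30 ✓; ∠(KN, NV) = 90.00° ✓; |NV| = 36.60 ✓; |WV| = 38.57 ✓.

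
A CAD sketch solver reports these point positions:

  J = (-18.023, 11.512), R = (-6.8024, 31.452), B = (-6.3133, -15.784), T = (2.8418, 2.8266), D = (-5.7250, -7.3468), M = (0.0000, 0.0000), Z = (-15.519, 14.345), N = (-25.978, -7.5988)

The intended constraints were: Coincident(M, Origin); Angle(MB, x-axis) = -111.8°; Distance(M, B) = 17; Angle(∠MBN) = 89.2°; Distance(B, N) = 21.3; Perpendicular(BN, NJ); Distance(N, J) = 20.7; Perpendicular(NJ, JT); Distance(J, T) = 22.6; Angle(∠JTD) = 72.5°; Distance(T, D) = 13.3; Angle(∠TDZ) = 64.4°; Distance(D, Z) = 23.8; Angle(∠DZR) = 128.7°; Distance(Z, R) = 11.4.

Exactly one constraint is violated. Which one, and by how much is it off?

Distance(Z, R) = 11.4 — off by 7.80.

M = (0.00, 0.00) ✓; MB at -111.8° ✓; |MB| = 17.00 ✓; ∠MBN = 89.20° ✓; |BN| = 21.30 ✓; ∠(BN, NJ) = 90.00° ✓; |NJ| = 20.70 ✓; ∠(NJ, JT) = 90.00° ✓; |JT| = 22.60 ✓; ∠JTD = 72.50° ✓; |TD| = 13.30 ✓; ∠TDZ = 64.40° ✓; |DZ| = 23.80 ✓; ∠DZR = 128.7° ✓; |ZR| = 19.20 ✗.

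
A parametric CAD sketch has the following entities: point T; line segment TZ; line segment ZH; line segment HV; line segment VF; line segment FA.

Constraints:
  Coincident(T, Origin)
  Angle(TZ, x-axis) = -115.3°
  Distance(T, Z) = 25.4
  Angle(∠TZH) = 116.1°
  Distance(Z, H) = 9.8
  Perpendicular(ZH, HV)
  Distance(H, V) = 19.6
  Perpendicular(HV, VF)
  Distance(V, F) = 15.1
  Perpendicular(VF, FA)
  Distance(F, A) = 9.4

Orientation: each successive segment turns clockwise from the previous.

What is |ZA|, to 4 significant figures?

11.49

T is at the origin; TZ runs at -115.3° with length 25.4, so Z = (-10.85, -22.96). ∠TZH = 116.1° gives ZH at -179.2° from the x-axis; with |ZH| = 9.8, H = (-20.65, -23.10). ZH ⟂ HV, so HV runs at 90.80°; with |HV| = 19.6, V = (-20.93, -3.502). HV is perpendicular to VF, so VF runs at 0.8000°; with |VF| = 15.1, F = (-5.829, -3.292). VF is perpendicular to FA, so FA runs at -89.20°; with |FA| = 9.4, A = (-5.698, -12.69). Then |ZA| = |A − Z| = 11.49.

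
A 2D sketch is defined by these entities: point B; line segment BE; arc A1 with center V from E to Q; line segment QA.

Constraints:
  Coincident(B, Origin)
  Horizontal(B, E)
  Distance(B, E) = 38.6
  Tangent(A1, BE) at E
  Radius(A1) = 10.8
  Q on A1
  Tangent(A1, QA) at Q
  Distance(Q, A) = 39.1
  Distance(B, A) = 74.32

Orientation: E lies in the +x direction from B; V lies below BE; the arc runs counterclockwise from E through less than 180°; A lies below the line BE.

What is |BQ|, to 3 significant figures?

35.9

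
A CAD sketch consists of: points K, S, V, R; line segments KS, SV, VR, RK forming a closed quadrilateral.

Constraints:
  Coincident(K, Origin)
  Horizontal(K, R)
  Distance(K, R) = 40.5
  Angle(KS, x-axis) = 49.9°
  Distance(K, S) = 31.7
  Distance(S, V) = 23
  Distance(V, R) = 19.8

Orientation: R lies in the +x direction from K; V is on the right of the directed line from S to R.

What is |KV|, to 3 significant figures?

20.8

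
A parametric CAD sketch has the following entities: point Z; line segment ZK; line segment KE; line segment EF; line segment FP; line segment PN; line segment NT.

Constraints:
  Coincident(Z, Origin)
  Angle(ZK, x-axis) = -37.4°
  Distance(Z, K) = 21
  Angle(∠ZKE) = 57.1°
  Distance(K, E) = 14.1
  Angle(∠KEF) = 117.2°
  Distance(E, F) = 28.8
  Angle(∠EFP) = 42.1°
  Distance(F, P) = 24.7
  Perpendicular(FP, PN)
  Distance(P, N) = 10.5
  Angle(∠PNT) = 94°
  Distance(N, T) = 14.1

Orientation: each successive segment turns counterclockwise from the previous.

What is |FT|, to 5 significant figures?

15.651

Z is at the origin; ZK runs at -37.4° with length 21.0, so K = (16.683, -12.755). ∠ZKE = 57.1° gives KE at 85.500° from the x-axis; with |KE| = 14.1, E = (17.789, 1.3016). ∠KEF = 117.2° gives EF at 148.30° from the x-axis; with |EF| = 28.8, F = (-6.7144, 16.435). ∠EFP = 42.1° gives FP at -73.800° from the x-axis; with |FP| = 24.7, P = (0.17670, -7.2840). FP is perpendicular to PN, so PN runs at 16.200°; with |PN| = 10.5, N = (10.260, -4.3546). ∠PNT = 94.0° gives NT at 102.20° from the x-axis; with |NT| = 14.1, T = (7.2801, 9.4269). Then |FT| = |T − F| = 15.651.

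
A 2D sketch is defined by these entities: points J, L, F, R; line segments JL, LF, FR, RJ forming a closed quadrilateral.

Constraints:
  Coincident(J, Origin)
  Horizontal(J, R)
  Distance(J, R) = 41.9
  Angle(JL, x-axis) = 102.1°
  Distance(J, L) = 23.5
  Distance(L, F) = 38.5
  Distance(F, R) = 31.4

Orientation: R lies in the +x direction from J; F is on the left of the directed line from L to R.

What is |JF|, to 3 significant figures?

44.6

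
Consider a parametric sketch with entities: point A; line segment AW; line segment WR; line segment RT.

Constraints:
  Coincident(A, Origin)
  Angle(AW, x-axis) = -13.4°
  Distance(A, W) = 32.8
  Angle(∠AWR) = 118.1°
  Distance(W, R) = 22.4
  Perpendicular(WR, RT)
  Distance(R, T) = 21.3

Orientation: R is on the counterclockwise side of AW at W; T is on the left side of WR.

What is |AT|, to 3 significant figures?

38.6

A is at the origin; AW runs at -13.4° with length 32.8, so W = 32.8·(cos -13.4°, sin -13.4°) = (31.9, -7.60). ∠AWR = 118.1°, so WR runs at -13.4° + (180° − 118.1°) = 48.5° from the x-axis; with |WR| = 22.4, R = W + 22.4·(cos 48.5°, sin 48.5°) = (46.7, 9.18). WR is perpendicular to RT; with |RT| = 21.3 on the left of WR, T = R + 21.3·(-0.749, 0.663) = (30.8, 23.3). Then |AT| = |T − A| = 38.6.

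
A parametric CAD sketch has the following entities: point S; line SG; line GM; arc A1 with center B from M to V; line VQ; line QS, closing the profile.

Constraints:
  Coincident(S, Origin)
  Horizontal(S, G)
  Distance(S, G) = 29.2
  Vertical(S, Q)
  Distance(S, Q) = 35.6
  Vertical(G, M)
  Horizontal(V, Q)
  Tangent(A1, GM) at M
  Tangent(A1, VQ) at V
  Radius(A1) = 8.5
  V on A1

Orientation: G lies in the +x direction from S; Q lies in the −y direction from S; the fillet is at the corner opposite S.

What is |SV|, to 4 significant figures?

41.18

S is at the origin; S and G share the same y with |SG| = 29.2 and G on the +x side, so G = (29.20, 0.000). S and Q share the same x with |SQ| = 35.6 and Q on the −y side, so Q = (0.000, -35.60). The virtual corner opposite S is at (29.20, -35.60). Since A1 is tangent to GM there, BM ⟂ GM and the tangent condition forces BV to be normal to VQ, with radius 8.5, so the center B sits 8.5 in from both sides at B = (20.70, -27.10). That places the tangent points at M = (29.20, -27.10) on GM and V = (20.70, -35.60) on VQ. Then |SV| = |V − S| = 41.18.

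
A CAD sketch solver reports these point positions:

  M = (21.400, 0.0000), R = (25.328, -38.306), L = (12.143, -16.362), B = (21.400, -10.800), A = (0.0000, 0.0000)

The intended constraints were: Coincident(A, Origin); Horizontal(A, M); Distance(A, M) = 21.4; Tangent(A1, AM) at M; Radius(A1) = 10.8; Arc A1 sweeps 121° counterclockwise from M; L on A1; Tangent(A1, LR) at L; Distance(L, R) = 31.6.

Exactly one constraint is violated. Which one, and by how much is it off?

Distance(L, R) = 31.6 — off by 6.00.

A = (0.00, 0.00) ✓; A.y = 0.00, M.y = 0.00 ✓; |AM| = 21.40 ✓; ∠(BM, MA) = 90.00° ✓; |BM| = 10.80 ✓; bearing(B→L) − bearing(B→M) = 121.0° ✓; |BL| = 10.80 ✓; ∠(BL, LR) = 90.00° ✓; |LR| = 25.60 ✗.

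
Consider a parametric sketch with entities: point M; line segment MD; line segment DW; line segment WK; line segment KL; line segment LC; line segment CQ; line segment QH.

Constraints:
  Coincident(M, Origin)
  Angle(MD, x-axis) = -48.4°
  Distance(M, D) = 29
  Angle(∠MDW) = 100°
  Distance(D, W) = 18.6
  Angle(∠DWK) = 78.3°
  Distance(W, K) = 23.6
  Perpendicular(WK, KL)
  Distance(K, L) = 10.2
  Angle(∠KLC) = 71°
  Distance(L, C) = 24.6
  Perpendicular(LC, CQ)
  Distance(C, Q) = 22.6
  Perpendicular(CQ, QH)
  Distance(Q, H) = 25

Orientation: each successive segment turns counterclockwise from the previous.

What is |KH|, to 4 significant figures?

13.48

M is at the origin; MD runs at -48.4° with length 29.0, so D = (19.25, -21.69). ∠MDW = 100.0° gives DW at 31.60° from the x-axis; with |DW| = 18.6, W = (35.10, -11.94). ∠DWK = 78.3° gives WK at 133.3° from the x-axis; with |WK| = 23.6, K = (18.91, 5.235). The perpendicularity gives KL at right angles to WK, so KL runs at -136.7°; with |KL| = 10.2, L = (11.49, -1.760). ∠KLC = 71.0° gives LC at -27.70° from the x-axis; with |LC| = 24.6, C = (33.27, -13.20). LC ⟂ CQ, so CQ runs at 62.30°; with |CQ| = 22.6, Q = (43.77, 6.815). The perpendicularity gives QH at right angles to CQ, so QH runs at 152.3°; with |QH| = 25.0, H = (21.64, 18.44). Then |KH| = |H − K| = 13.48.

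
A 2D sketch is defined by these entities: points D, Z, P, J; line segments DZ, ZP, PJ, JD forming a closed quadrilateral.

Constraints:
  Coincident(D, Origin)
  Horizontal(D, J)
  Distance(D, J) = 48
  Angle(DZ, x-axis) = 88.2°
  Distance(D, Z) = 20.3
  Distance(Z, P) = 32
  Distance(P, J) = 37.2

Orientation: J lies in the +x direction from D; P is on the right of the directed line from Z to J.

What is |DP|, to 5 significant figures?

15.416

D is at the origin; D and J share the same y with |DJ| = 48.0 and J in +x, so J = (48.0, 0). DZ runs at 88.2° with |DZ| = 20.3, so Z = (0.63764, 20.290). P is determined by |ZP| = 32.0 and |PJ| = 37.2 together: it lies at the intersection of circle(Z, 32.0) and circle(J, 37.2). With |ZJ| = 51.525, the foot of the radical line on ZJ is 22.271 from Z and the perpendicular offset is √(32.0² − 22.271²) = 22.978. Taking the right-of-ZJ solution: P = (12.061, -9.6018).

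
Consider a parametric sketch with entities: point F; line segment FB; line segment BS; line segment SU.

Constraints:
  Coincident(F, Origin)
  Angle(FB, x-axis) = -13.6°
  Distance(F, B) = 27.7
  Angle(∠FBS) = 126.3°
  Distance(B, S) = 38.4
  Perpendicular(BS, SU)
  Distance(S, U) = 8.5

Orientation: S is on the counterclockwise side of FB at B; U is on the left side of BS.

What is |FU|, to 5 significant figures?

56.516

∠FBS = 126.3°, so BS runs at -13.6° + (180° − 126.3°) = 40.100° from the x-axis; with |BS| = 38.4, S = B + 38.4·(cos 40.100°, sin 40.100°) = (56.296, 18.221). BS is perpendicular to SU; with |SU| = 8.5 on the left of BS, U = S + 8.5·(-0.64412, 0.76492) = (50.821, 24.723). Then |FU| = |U − F| = 56.516.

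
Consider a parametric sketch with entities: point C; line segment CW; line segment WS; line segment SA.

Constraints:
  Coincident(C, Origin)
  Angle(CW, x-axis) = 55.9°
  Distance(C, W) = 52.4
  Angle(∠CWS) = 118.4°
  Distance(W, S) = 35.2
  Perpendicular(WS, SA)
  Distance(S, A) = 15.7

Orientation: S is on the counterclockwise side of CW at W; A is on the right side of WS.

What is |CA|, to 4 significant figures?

86.22

C is at the origin; CW runs at 55.9° with length 52.4, so W = 52.4·(cos 55.9°, sin 55.9°) = (29.38, 43.39). ∠CWS = 118.4°, so WS runs at 55.9° + (180° − 118.4°) = 117.5° from the x-axis; with |WS| = 35.2, S = W + 35.2·(cos 117.5°, sin 117.5°) = (13.12, 74.61). WS ⟂ SA; with |SA| = 15.7 on the right of WS, A = S + 15.7·(0.8870, 0.4617) = (27.05, 81.86). Then |CA| = |A − C| = 86.22.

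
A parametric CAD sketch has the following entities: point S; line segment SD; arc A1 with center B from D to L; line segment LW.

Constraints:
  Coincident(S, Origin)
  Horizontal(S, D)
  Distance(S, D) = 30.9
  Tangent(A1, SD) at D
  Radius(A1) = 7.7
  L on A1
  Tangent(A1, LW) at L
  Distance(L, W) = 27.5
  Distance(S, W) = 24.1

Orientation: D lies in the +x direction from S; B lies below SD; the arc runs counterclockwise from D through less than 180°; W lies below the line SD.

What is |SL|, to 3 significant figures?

25.3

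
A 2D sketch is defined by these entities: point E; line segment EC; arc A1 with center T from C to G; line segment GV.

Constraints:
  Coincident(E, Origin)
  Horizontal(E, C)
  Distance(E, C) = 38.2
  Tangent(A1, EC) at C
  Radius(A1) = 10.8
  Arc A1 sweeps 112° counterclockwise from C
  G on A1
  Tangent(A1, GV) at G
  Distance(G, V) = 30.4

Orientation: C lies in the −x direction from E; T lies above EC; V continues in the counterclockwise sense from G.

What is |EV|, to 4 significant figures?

58.46

E is at the origin; EC is horizontal with |EC| = 38.2 and C on the −x side, so C = (-38.20, 0.000). Since A1 is tangent to EC there, TC ⟂ EC, so T = C + (0, 10.8) = (-38.20, 10.80). On A1, C sits at bearing -90° from T; a 112° counterclockwise sweep puts G at bearing 22°, so G = T + 10.8·(cos 22°, sin 22°) = (-28.19, 14.85). Since A1 is tangent to GV there, TG ⟂ GV, so GV runs along (−sin 22°, cos 22°); with |GV| = 30.4, V = (-39.57, 43.03). Then |EV| = |V − E| = 58.46.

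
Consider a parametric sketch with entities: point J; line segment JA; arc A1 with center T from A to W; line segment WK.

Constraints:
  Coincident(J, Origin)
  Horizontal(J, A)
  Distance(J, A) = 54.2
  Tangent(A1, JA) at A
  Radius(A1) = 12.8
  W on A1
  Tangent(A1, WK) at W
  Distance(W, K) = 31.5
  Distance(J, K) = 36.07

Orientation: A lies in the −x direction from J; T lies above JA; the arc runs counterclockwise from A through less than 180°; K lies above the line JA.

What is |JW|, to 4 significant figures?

44.95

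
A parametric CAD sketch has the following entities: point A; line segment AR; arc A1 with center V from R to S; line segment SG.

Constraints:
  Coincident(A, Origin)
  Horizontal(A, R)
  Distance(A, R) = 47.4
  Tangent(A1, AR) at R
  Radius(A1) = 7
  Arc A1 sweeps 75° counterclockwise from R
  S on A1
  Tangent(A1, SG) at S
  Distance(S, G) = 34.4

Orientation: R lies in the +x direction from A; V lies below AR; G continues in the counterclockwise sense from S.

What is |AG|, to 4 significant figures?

49.83

On A1, R sits at bearing 90° from V; a 75° counterclockwise sweep puts S at bearing 165°, so S = V + 7.0·(cos 165°, sin 165°) = (40.64, -5.188). The tangent condition forces VS to be normal to SG, so SG runs along (−sin 165°, cos 165°); with |SG| = 34.4, G = (31.74, -38.42). Then |AG| = |G − A| = 49.83.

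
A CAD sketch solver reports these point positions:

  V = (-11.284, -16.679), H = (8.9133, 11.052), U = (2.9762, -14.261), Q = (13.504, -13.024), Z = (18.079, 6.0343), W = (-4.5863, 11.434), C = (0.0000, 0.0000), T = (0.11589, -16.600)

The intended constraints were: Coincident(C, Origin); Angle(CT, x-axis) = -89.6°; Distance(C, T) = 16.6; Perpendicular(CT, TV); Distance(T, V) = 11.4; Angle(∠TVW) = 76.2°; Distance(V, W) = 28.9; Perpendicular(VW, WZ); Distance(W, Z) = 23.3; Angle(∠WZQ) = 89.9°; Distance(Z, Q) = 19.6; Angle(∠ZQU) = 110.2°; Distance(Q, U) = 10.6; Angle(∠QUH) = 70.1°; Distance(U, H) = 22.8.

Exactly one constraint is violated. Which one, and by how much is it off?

Distance(U, H) = 22.8 — off by 3.20.

C = (0.00, 0.00) ✓; CT at -89.60° ✓; |CT| = 16.60 ✓; ∠(CT, TV) = 90.00° ✓; |TV| = 11.40 ✓; ∠TVW = 76.20° ✓; |VW| = 28.90 ✓; ∠(VW, WZ) = 90.00° ✓; |WZ| = 23.30 ✓; ∠WZQ = 89.90° ✓; |ZQ| = 19.60 ✓; ∠ZQU = 110.2° ✓; |QU| = 10.60 ✓; ∠QUH = 70.10° ✓; |UH| = 26.00 ✗.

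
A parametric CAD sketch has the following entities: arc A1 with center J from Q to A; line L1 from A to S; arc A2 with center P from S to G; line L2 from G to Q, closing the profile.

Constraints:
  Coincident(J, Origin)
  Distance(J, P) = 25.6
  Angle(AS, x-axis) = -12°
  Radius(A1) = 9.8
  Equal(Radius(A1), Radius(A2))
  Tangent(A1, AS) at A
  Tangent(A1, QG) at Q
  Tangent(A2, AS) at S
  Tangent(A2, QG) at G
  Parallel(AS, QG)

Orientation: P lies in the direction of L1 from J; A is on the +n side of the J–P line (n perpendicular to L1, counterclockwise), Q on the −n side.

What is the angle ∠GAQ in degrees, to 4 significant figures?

52.56°

The slot axis is L1's direction at -12.0°, so u = (cos -12.0°, sin -12.0°) = (0.9781, -0.2079) and n = (−sin -12.0°, cos -12.0°) = (0.2079, 0.9781). J is at the origin and P lies 25.6 along u from J, so P = 25.6·u = (25.04, -5.323). Tangency of A1 to both parallel lines with radius 9.8 puts A and Q at J ± 9.8·n: A = (2.038, 9.586), Q = (-2.038, -9.586). Equal radii place S and G the same way about P: S = P + 9.8·n = (27.08, 4.263), G = P − 9.8·n = (23.00, -14.91). Then cos ∠GAQ = AG·AQ / (|AG||AQ|), giving 52.56°.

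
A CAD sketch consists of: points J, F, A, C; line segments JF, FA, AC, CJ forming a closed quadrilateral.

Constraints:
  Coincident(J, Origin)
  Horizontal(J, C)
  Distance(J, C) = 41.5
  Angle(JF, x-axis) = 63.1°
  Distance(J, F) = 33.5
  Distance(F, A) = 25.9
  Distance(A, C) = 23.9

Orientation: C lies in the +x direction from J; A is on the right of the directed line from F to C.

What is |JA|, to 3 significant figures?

18.4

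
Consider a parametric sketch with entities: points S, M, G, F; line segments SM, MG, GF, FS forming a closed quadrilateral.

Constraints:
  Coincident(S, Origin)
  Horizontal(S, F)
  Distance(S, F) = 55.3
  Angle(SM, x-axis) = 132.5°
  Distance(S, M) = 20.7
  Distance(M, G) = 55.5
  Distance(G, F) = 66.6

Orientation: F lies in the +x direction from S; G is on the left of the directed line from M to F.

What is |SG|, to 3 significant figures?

61.6

Checks: |MG| = 55.50 ✓; |GF| = 66.60 ✓.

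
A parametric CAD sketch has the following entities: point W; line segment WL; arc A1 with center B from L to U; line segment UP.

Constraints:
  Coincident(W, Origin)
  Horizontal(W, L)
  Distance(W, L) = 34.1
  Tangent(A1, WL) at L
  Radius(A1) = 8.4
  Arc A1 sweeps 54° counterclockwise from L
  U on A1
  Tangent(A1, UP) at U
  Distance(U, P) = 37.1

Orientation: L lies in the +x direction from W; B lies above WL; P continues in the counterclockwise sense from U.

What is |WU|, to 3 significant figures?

41.0

A1 meets WL tangentially, so BL is at right angles to WL, so B = L + (0, 8.4) = (34.1, 8.40). On A1, L sits at bearing -90° from B; a 54° counterclockwise sweep puts U at bearing -36°, so U = B + 8.4·(cos -36°, sin -36°) = (40.9, 3.46). Then |WU| = |U − W| = 41.0.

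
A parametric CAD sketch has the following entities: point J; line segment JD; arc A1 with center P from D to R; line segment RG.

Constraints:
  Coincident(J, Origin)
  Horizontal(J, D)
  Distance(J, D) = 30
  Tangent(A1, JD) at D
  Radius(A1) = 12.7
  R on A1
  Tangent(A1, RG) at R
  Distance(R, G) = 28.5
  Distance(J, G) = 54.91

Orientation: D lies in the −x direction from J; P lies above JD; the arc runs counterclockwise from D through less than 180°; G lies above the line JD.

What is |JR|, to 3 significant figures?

26.9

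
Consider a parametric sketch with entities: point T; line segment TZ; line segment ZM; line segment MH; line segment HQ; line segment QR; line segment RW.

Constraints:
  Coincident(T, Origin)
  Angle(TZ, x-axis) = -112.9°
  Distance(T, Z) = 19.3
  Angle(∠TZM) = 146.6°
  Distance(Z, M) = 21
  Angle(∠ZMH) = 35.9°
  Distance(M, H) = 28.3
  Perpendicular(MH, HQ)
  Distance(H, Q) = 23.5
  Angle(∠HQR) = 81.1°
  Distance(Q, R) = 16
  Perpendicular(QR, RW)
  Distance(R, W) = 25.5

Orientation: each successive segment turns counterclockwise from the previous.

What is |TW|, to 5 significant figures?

26.350

∠HQR = 81.1° gives QR at -106.50° from the x-axis; with |QR| = 16.0, R = (-17.317, -18.124). QR ⟂ RW, so RW runs at -16.500°; with |RW| = 25.5, W = (7.1330, -25.366). Then |TW| = |W − T| = 26.350.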